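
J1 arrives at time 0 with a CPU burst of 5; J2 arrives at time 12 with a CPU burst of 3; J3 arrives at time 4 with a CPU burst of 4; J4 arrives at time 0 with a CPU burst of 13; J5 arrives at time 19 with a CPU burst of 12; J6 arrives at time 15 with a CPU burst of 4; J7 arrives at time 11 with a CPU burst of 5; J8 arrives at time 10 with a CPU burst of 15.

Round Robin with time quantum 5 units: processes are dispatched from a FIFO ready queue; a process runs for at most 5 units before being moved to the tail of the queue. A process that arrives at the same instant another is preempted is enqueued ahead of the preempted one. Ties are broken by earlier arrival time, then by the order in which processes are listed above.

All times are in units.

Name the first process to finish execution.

J1

Schedule: | J1 0-5 | J4 5-10 | J3 10-14 | J8 14-19 | J4 19-24 | J7 24-29 | J2 29-32 | J6 32-36 | J5 36-41 | J8 41-46 | J4 46-49 | J5 49-54 | J8 54-59 | J5 59-61 |
Completion: J1=5  J2=32  J3=14  J4=49  J5=61  J6=36  J7=29  J8=59
Turnaround (C−A): J1=5  J2=20  J3=10  J4=49  J5=42  J6=21  J7=18  J8=49
Finish order: J1 → J3 → J7 → J2 → J6 → J4 → J8 → J5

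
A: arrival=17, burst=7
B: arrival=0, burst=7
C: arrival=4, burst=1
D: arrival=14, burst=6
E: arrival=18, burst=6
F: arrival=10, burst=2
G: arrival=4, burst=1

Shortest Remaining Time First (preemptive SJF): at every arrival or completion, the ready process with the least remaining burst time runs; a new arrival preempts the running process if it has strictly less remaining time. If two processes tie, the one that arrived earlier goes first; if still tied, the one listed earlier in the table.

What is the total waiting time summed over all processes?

14

Gantt: | B 0-4 | C 4-5 | G 5-6 | B 6-9 | idle 9-10 | F 10-12 | idle 12-14 | D 14-20 | E 20-26 | A 26-33 |
Completion: A=33  B=9  C=5  D=20  E=26  F=12  G=6
Turnaround (C−A): A=16  B=9  C=1  D=6  E=8  F=2  G=2
Waiting = turnaround − burst: A=9, B=2, C=0, D=0, E=2, F=0, G=1
Total waiting = 9 + 2 + 0 + 0 + 2 + 0 + 1 = 14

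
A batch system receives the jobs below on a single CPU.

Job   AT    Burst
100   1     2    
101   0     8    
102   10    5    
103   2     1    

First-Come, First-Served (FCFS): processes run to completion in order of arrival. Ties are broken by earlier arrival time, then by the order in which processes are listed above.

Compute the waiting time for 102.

1

Gantt: | 101 0-8 | 100 8-10 | 103 10-11 | 102 11-16 |
Completion: 100=10  101=8  102=16  103=11
Waiting(102) = turnaround − burst = 6 − 5 = 1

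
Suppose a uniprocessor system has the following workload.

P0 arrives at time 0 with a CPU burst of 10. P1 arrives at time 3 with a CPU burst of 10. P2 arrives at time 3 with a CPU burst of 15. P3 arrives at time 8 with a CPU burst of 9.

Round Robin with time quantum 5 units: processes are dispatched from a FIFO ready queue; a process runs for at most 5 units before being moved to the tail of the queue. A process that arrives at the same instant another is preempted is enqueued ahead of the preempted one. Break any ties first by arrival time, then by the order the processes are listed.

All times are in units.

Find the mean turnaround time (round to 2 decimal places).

Gantt: | P0 0-5 | P1 5-10 | P2 10-15 | P0 15-20 | P3 20-25 | P1 25-30 | P2 30-35 | P3 35-39 | P2 39-44 |
Completion: P0=20  P1=30  P2=44  P3=39
Turnaround times: P0=20, P1=27, P2=41, P3=31
Average turnaround = (20+27+41+31) / 4 = 119/4 = 29.75

29.75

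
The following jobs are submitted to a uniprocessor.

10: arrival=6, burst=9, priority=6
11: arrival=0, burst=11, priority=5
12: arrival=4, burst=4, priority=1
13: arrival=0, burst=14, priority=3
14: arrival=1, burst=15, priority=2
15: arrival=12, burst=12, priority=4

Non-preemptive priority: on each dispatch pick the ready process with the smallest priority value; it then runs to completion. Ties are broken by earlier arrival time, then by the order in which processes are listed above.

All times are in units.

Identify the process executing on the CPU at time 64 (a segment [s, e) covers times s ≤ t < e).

10

Schedule: | 13 0-14 | 12 14-18 | 14 18-33 | 15 33-45 | 11 45-56 | 10 56-65 |
Completion: 10=65  11=56  12=18  13=14  14=33  15=45
Turnaround (C−A): 10=59  11=56  12=14  13=14  14=32  15=33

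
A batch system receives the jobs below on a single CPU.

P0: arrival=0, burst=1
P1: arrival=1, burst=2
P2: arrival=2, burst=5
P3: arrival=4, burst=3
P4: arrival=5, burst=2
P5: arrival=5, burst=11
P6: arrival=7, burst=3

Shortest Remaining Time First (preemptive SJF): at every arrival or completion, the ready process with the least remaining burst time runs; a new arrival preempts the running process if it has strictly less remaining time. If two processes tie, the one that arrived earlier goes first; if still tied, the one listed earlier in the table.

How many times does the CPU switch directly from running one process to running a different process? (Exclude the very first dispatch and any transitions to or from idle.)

7

Timeline: | P0 0-1 | P1 1-3 | P2 3-4 | P3 4-7 | P4 7-9 | P6 9-12 | P2 12-16 | P5 16-27 |
Completion: P0=1  P1=3  P2=16  P3=7  P4=9  P5=27  P6=12
Turnaround (C−A): P0=1  P1=2  P2=14  P3=3  P4=4  P5=22  P6=5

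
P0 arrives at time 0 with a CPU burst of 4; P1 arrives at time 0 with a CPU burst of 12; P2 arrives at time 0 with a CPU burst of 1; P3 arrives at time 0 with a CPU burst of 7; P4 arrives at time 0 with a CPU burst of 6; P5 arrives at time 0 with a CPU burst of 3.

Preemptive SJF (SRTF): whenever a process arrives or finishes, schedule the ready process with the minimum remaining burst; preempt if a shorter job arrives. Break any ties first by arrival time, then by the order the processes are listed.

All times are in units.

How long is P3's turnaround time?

21

Gantt: | P2 0-1 | P5 1-4 | P0 4-8 | P4 8-14 | P3 14-21 | P1 21-33 |
Completion: P0=8  P1=33  P2=1  P3=21  P4=14  P5=4
Turnaround (C−A): P0=8  P1=33  P2=1  P3=21  P4=14  P5=4
Turnaround(P3) = completion − arrival = 21 − 0 = 21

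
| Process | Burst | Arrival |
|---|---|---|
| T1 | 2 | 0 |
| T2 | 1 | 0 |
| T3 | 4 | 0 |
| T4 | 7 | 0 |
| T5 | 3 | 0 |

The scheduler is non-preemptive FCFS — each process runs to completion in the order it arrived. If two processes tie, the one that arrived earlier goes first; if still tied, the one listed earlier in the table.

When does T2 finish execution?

3

Timeline: | T1 0-2 | T2 2-3 | T3 3-7 | T4 7-14 | T5 14-17 |
Completion: T1=2  T2=3  T3=7  T4=14  T5=17
Turnaround (C−A): T1=2  T2=3  T3=7  T4=14  T5=17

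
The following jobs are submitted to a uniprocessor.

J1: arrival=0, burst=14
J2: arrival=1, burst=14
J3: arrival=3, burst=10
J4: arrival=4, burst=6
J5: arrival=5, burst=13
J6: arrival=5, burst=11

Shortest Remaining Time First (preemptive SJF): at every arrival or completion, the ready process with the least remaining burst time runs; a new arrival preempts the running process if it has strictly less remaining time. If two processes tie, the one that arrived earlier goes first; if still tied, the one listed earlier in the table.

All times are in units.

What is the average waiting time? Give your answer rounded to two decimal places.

Gantt: | J1 0-3 | J3 3-4 | J4 4-10 | J3 10-19 | J1 19-30 | J6 30-41 | J5 41-54 | J2 54-68 |
Completion: J1=30  J2=68  J3=19  J4=10  J5=54  J6=41
Waiting times: J1=16, J2=53, J3=6, J4=0, J5=36, J6=25
Average waiting = (16+53+6+0+36+25) / 6 = 136/6 = 22.67

22.67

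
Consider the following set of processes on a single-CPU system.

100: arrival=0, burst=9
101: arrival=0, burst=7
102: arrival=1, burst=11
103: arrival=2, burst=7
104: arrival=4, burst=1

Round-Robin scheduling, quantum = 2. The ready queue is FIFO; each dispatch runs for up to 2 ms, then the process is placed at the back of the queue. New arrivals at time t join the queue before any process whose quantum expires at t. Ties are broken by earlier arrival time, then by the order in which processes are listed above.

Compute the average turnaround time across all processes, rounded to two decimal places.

Timeline: | 100 0-2 | 101 2-4 | 102 4-6 | 103 6-8 | 100 8-10 | 104 10-11 | 101 11-13 | 102 13-15 | 103 15-17 | 100 17-19 | 101 19-21 | 102 21-23 | 103 23-25 | 100 25-27 | 101 27-28 | 102 28-30 | 103 30-31 | 100 31-32 | 102 32-35 |
Completion: 100=32  101=28  102=35  103=31  104=11
Turnaround (C−A): 100=32  101=28  102=34  103=29  104=7
Turnaround times: 100=32, 101=28, 102=34, 103=29, 104=7
Average turnaround = (32+28+34+29+7) / 5 = 130/5 = 26.00

26.00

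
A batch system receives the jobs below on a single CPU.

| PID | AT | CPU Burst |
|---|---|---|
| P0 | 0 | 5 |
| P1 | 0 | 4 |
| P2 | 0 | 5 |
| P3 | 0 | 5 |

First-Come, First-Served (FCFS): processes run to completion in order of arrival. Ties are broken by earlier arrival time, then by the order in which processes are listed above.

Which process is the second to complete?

P1

Schedule: | P0 0-5 | P1 5-9 | P2 9-14 | P3 14-19 |
Completion: P0=5  P1=9  P2=14  P3=19
Finish order: P0 → P1 → P2 → P3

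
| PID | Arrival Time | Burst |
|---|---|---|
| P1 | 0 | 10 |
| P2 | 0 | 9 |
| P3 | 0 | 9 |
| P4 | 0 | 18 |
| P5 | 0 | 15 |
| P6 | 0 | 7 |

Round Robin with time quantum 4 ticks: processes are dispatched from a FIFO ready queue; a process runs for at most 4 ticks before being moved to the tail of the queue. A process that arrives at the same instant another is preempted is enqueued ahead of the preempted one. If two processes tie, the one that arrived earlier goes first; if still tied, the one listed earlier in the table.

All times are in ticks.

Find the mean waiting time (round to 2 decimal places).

43.83

Gantt: | P1 0-4 | P2 4-8 | P3 8-12 | P4 12-16 | P5 16-20 | P6 20-24 | P1 24-28 | P2 28-32 | P3 32-36 | P4 36-40 | P5 40-44 | P6 44-47 | P1 47-49 | P2 49-50 | P3 50-51 | P4 51-55 | P5 55-59 | P4 59-63 | P5 63-66 | P4 66-68 |
Completion: P1=49  P2=50  P3=51  P4=68  P5=66  P6=47
Waiting times: P1=39, P2=41, P3=42, P4=50, P5=51, P6=40
Average waiting = (39+41+42+50+51+40) / 6 = 263/6 = 43.83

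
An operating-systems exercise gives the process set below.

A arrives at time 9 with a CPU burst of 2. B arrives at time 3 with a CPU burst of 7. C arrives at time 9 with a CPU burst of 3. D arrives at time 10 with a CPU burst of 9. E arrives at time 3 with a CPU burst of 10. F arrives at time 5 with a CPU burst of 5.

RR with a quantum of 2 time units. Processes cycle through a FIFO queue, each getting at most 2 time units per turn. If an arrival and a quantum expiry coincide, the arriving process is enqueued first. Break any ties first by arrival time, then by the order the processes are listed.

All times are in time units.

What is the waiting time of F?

17

Timeline: | idle 0-3 | B 3-5 | E 5-7 | F 7-9 | B 9-11 | E 11-13 | A 13-15 | C 15-17 | F 17-19 | D 19-21 | B 21-23 | E 23-25 | C 25-26 | F 26-27 | D 27-29 | B 29-30 | E 30-32 | D 32-34 | E 34-36 | D 36-39 |
Completion: A=15  B=30  C=26  D=39  E=36  F=27
Waiting(F) = turnaround − burst = 22 − 5 = 17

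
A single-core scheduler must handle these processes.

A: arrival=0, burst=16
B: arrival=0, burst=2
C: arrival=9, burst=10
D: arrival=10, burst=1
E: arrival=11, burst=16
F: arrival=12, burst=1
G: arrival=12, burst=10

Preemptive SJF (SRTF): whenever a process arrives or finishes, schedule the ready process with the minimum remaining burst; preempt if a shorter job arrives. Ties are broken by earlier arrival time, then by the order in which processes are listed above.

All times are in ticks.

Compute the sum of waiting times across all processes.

62

Gantt: | B 0-2 | A 2-10 | D 10-11 | A 11-12 | F 12-13 | A 13-20 | C 20-30 | G 30-40 | E 40-56 |
Completion: A=20  B=2  C=30  D=11  E=56  F=13  G=40
Turnaround (C−A): A=20  B=2  C=21  D=1  E=45  F=1  G=28
Waiting = turnaround − burst: A=4, B=0, C=11, D=0, E=29, F=0, G=18
Total waiting = 4 + 0 + 11 + 0 + 29 + 0 + 18 = 62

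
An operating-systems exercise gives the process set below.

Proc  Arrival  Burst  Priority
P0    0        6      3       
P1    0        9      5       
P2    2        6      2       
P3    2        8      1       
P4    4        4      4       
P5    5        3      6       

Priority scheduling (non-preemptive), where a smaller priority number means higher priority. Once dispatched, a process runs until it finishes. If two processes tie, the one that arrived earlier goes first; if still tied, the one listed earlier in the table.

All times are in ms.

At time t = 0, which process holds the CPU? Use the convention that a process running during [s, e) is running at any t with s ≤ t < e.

P0

Schedule: | P0 0-6 | P3 6-14 | P2 14-20 | P4 20-24 | P1 24-33 | P5 33-36 |
Completion: P0=6  P1=33  P2=20  P3=14  P4=24  P5=36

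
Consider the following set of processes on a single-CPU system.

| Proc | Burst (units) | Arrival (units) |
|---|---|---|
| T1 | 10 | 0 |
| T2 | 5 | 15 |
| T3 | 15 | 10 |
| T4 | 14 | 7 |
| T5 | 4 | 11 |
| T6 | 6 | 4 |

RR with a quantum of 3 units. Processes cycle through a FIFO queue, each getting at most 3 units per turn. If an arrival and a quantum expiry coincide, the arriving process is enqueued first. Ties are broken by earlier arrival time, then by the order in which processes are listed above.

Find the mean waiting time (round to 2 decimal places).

Schedule: | T1 0-6 | T6 6-9 | T1 9-12 | T4 12-15 | T6 15-18 | T3 18-21 | T5 21-24 | T1 24-25 | T2 25-28 | T4 28-31 | T3 31-34 | T5 34-35 | T2 35-37 | T4 37-40 | T3 40-43 | T4 43-46 | T3 46-49 | T4 49-51 | T3 51-54 |
Completion: T1=25  T2=37  T3=54  T4=51  T5=35  T6=18
Turnaround (C−A): T1=25  T2=22  T3=44  T4=44  T5=24  T6=14
Waiting times: T1=15, T2=17, T3=29, T4=30, T5=20, T6=8
Average waiting = (15+17+29+30+20+8) / 6 = 119/6 = 19.83

19.83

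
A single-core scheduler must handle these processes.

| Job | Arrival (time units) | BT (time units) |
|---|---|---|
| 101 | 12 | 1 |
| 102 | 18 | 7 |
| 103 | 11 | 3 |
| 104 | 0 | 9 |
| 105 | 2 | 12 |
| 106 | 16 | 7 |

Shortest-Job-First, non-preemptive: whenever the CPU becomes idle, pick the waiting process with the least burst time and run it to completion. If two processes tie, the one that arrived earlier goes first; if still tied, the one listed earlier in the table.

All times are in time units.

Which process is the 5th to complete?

106

Schedule: | 104 0-9 | 105 9-21 | 101 21-22 | 103 22-25 | 106 25-32 | 102 32-39 |
Completion: 101=22  102=39  103=25  104=9  105=21  106=32
Turnaround (C−A): 101=10  102=21  103=14  104=9  105=19  106=16
Finish order: 104 → 105 → 101 → 103 → 106 → 102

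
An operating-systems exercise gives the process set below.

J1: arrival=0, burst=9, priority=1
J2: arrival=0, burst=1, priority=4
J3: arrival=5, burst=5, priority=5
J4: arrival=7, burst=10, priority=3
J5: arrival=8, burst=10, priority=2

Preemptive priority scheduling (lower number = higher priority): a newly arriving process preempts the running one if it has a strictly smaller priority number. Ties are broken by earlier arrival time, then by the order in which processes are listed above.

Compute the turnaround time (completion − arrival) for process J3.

Timeline: | J1 0-9 | J5 9-19 | J4 19-29 | J2 29-30 | J3 30-35 |
Completion: J1=9  J2=30  J3=35  J4=29  J5=19
Turnaround(J3) = completion − arrival = 35 − 5 = 30

30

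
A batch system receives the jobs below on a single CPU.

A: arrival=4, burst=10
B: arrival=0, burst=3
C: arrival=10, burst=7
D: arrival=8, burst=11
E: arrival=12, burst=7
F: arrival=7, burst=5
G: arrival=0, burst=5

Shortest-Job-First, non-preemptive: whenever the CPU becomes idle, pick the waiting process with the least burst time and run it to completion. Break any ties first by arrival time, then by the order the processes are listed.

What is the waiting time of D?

Gantt: | B 0-3 | G 3-8 | F 8-13 | C 13-20 | E 20-27 | A 27-37 | D 37-48 |
Completion: A=37  B=3  C=20  D=48  E=27  F=13  G=8
Turnaround (C−A): A=33  B=3  C=10  D=40  E=15  F=6  G=8
Waiting(D) = turnaround − burst = 40 − 11 = 29

29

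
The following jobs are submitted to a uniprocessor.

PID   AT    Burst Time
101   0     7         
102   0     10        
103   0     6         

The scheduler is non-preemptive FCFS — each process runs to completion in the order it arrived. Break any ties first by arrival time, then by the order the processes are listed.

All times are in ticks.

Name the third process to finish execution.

Schedule: | 101 0-7 | 102 7-17 | 103 17-23 |
Completion: 101=7  102=17  103=23
Turnaround (C−A): 101=7  102=17  103=23
Finish order: 101 → 102 → 103

103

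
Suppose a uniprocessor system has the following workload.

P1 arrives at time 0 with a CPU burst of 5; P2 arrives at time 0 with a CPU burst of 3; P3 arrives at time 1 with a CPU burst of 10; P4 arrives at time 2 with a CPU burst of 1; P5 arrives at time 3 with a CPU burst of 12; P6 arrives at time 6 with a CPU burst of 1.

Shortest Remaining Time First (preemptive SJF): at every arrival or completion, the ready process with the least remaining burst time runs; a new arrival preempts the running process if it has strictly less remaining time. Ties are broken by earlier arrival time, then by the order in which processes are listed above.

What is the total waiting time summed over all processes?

Timeline: | P2 0-3 | P4 3-4 | P1 4-6 | P6 6-7 | P1 7-10 | P3 10-20 | P5 20-32 |
Completion: P1=10  P2=3  P3=20  P4=4  P5=32  P6=7
Waiting = turnaround − burst: P1=5, P2=0, P3=9, P4=1, P5=17, P6=0
Total waiting = 5 + 0 + 9 + 1 + 17 + 0 = 32

32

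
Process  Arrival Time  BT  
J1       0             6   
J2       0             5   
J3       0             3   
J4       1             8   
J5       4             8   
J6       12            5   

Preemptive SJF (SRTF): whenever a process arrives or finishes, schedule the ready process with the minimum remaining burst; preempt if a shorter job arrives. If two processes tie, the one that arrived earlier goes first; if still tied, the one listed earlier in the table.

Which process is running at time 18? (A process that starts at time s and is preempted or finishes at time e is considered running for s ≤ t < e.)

Gantt: | J3 0-3 | J2 3-8 | J1 8-14 | J6 14-19 | J4 19-27 | J5 27-35 |
Completion: J1=14  J2=8  J3=3  J4=27  J5=35  J6=19

J6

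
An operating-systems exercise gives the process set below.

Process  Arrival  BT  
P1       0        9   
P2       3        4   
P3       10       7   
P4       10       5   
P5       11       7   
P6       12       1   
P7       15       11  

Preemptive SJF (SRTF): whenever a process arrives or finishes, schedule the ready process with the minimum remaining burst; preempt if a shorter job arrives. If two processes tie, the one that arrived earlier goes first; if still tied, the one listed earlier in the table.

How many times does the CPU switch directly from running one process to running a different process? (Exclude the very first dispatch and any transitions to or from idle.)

7

Schedule: | P1 0-3 | P2 3-7 | P1 7-13 | P6 13-14 | P4 14-19 | P3 19-26 | P5 26-33 | P7 33-44 |
Completion: P1=13  P2=7  P3=26  P4=19  P5=33  P6=14  P7=44
Turnaround (C−A): P1=13  P2=4  P3=16  P4=9  P5=22  P6=2  P7=29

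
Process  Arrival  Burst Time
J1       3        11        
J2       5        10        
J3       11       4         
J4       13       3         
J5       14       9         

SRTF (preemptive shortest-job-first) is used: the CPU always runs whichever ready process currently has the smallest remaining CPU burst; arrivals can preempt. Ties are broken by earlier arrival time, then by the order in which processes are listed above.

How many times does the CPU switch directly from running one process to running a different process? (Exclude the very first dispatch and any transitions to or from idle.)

Timeline: | idle 0-3 | J1 3-14 | J4 14-17 | J3 17-21 | J5 21-30 | J2 30-40 |
Completion: J1=14  J2=40  J3=21  J4=17  J5=30

4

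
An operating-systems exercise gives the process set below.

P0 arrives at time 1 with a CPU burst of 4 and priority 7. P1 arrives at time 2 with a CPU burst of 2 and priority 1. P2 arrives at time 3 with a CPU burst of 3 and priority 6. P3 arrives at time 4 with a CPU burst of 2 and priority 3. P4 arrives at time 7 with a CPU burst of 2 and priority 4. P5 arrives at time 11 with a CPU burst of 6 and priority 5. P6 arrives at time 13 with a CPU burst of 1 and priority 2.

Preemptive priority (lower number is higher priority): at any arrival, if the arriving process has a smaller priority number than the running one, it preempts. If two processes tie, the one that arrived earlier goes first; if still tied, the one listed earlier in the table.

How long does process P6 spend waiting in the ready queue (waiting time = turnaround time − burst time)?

Gantt: | idle 0-1 | P0 1-2 | P1 2-4 | P3 4-6 | P2 6-7 | P4 7-9 | P2 9-11 | P5 11-13 | P6 13-14 | P5 14-18 | P0 18-21 |
Completion: P0=21  P1=4  P2=11  P3=6  P4=9  P5=18  P6=14
Waiting(P6) = turnaround − burst = 1 − 1 = 0

0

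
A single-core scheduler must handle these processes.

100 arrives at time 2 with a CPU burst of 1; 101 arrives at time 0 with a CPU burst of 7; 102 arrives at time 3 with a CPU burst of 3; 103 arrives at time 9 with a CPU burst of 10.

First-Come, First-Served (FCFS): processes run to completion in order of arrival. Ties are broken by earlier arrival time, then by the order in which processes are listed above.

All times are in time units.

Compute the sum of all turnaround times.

Gantt: | 101 0-7 | 100 7-8 | 102 8-11 | 103 11-21 |
Completion: 100=8  101=7  102=11  103=21
Turnaround (C−A): 100=6  101=7  102=8  103=12
Turnaround = completion − arrival: 100=6, 101=7, 102=8, 103=12
Total turnaround = 6 + 7 + 8 + 12 = 33

33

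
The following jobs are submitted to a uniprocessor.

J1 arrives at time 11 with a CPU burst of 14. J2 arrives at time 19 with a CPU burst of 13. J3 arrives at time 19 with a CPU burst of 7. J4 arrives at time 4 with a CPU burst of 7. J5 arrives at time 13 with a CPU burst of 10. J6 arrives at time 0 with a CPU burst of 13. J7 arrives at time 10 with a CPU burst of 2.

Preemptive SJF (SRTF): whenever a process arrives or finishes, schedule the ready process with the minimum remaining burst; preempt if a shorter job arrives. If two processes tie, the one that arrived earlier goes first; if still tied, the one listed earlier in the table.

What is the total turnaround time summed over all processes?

Timeline: | J6 0-4 | J4 4-11 | J7 11-13 | J6 13-22 | J3 22-29 | J5 29-39 | J2 39-52 | J1 52-66 |
Completion: J1=66  J2=52  J3=29  J4=11  J5=39  J6=22  J7=13
Turnaround = completion − arrival: J1=55, J2=33, J3=10, J4=7, J5=26, J6=22, J7=3
Total turnaround = 55 + 33 + 10 + 7 + 26 + 22 + 3 = 156

156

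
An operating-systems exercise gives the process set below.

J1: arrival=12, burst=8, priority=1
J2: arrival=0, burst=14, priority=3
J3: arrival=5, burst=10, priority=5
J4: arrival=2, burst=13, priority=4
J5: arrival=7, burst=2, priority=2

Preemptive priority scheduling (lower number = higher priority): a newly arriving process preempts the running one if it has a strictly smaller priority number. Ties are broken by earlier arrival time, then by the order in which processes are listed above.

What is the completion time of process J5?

Schedule: | J2 0-7 | J5 7-9 | J2 9-12 | J1 12-20 | J2 20-24 | J4 24-37 | J3 37-47 |
Completion: J1=20  J2=24  J3=47  J4=37  J5=9
Turnaround (C−A): J1=8  J2=24  J3=42  J4=35  J5=2

9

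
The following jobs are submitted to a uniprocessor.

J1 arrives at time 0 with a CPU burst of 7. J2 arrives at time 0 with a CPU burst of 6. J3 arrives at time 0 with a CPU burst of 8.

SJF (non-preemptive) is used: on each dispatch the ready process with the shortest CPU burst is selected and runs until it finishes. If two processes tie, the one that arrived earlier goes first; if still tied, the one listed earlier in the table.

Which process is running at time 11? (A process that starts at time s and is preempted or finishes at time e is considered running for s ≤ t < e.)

J1

Schedule: | J2 0-6 | J1 6-13 | J3 13-21 |
Completion: J1=13  J2=6  J3=21
Turnaround (C−A): J1=13  J2=6  J3=21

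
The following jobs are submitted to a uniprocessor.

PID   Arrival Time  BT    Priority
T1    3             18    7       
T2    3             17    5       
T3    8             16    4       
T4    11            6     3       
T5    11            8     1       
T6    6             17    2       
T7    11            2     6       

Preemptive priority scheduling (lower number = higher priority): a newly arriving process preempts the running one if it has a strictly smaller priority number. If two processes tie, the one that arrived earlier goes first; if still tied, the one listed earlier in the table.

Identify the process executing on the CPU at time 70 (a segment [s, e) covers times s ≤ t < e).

T1

Gantt: | idle 0-3 | T2 3-6 | T6 6-11 | T5 11-19 | T6 19-31 | T4 31-37 | T3 37-53 | T2 53-67 | T7 67-69 | T1 69-87 |
Completion: T1=87  T2=67  T3=53  T4=37  T5=19  T6=31  T7=69
Turnaround (C−A): T1=84  T2=64  T3=45  T4=26  T5=8  T6=25  T7=58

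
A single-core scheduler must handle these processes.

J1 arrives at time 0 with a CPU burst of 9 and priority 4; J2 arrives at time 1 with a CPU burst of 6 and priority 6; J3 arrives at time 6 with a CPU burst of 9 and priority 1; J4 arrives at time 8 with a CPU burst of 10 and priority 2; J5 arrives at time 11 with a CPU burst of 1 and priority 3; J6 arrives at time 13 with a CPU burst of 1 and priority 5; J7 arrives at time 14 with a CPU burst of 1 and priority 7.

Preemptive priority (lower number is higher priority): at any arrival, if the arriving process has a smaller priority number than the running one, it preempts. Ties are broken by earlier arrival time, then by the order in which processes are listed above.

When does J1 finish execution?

29

Schedule: | J1 0-6 | J3 6-15 | J4 15-25 | J5 25-26 | J1 26-29 | J6 29-30 | J2 30-36 | J7 36-37 |
Completion: J1=29  J2=36  J3=15  J4=25  J5=26  J6=30  J7=37
Turnaround (C−A): J1=29  J2=35  J3=9  J4=17  J5=15  J6=17  J7=23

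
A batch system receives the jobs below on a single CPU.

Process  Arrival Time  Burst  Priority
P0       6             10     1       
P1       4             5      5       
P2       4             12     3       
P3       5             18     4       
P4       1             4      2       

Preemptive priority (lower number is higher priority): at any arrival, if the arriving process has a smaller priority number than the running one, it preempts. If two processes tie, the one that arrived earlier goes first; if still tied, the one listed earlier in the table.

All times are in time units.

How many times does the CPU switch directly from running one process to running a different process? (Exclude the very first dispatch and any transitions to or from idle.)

5

Timeline: | idle 0-1 | P4 1-5 | P2 5-6 | P0 6-16 | P2 16-27 | P3 27-45 | P1 45-50 |
Completion: P0=16  P1=50  P2=27  P3=45  P4=5
Turnaround (C−A): P0=10  P1=46  P2=23  P3=40  P4=4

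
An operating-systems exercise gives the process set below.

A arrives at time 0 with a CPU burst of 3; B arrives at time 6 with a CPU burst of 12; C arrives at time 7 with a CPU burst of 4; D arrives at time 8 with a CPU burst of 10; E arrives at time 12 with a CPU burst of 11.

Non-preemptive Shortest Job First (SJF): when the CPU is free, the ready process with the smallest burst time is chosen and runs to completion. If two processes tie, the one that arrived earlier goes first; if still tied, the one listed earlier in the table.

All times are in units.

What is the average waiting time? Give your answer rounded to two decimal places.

Gantt: | A 0-3 | idle 3-6 | B 6-18 | C 18-22 | D 22-32 | E 32-43 |
Completion: A=3  B=18  C=22  D=32  E=43
Turnaround (C−A): A=3  B=12  C=15  D=24  E=31
Waiting times: A=0, B=0, C=11, D=14, E=20
Average waiting = (0+0+11+14+20) / 5 = 45/5 = 9.00

9.00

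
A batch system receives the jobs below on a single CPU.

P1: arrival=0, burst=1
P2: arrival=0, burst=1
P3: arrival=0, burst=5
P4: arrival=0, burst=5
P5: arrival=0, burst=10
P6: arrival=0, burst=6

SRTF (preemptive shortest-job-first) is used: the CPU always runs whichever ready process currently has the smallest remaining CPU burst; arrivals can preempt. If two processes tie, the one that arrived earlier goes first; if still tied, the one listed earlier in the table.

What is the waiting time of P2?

1

Gantt: | P1 0-1 | P2 1-2 | P3 2-7 | P4 7-12 | P6 12-18 | P5 18-28 |
Completion: P1=1  P2=2  P3=7  P4=12  P5=28  P6=18
Waiting(P2) = turnaround − burst = 2 − 1 = 1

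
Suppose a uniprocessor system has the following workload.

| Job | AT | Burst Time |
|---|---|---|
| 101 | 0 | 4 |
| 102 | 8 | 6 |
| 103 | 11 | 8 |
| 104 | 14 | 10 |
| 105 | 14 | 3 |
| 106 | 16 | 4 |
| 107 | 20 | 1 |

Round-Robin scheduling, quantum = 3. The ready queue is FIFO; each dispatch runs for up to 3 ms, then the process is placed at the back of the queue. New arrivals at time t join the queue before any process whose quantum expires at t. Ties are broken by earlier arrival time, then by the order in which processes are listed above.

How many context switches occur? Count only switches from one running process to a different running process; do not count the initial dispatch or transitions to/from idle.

Schedule: | 101 0-4 | idle 4-8 | 102 8-11 | 103 11-14 | 102 14-17 | 104 17-20 | 105 20-23 | 103 23-26 | 106 26-29 | 107 29-30 | 104 30-33 | 103 33-35 | 106 35-36 | 104 36-40 |
Completion: 101=4  102=17  103=35  104=40  105=23  106=36  107=30

11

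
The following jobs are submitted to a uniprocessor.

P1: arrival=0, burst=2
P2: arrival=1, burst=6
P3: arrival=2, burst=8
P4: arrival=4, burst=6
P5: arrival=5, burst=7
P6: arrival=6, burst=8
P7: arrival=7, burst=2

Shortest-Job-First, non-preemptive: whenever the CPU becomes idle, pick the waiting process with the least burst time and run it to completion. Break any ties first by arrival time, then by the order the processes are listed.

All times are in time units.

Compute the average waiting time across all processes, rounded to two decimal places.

Gantt: | P1 0-2 | P2 2-8 | P7 8-10 | P4 10-16 | P5 16-23 | P3 23-31 | P6 31-39 |
Completion: P1=2  P2=8  P3=31  P4=16  P5=23  P6=39  P7=10
Waiting times: P1=0, P2=1, P3=21, P4=6, P5=11, P6=25, P7=1
Average waiting = (0+1+21+6+11+25+1) / 7 = 65/7 = 9.29

9.29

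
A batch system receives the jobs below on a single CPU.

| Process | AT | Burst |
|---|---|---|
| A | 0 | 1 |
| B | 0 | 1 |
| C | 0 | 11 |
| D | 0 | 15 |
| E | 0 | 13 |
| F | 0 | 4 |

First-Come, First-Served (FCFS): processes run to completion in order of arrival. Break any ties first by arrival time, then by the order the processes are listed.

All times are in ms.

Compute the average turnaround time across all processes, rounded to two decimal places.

Timeline: | A 0-1 | B 1-2 | C 2-13 | D 13-28 | E 28-41 | F 41-45 |
Completion: A=1  B=2  C=13  D=28  E=41  F=45
Turnaround times: A=1, B=2, C=13, D=28, E=41, F=45
Average turnaround = (1+2+13+28+41+45) / 6 = 130/6 = 21.67

21.67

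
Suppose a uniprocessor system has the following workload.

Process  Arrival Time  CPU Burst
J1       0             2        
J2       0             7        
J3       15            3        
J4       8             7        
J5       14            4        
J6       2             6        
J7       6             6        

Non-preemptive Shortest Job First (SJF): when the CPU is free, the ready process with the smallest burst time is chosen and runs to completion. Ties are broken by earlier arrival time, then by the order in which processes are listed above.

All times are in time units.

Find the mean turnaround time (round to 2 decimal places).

Gantt: | J1 0-2 | J6 2-8 | J7 8-14 | J5 14-18 | J3 18-21 | J2 21-28 | J4 28-35 |
Completion: J1=2  J2=28  J3=21  J4=35  J5=18  J6=8  J7=14
Turnaround (C−A): J1=2  J2=28  J3=6  J4=27  J5=4  J6=6  J7=8
Turnaround times: J1=2, J2=28, J3=6, J4=27, J5=4, J6=6, J7=8
Average turnaround = (2+28+6+27+4+6+8) / 7 = 81/7 = 11.57

11.57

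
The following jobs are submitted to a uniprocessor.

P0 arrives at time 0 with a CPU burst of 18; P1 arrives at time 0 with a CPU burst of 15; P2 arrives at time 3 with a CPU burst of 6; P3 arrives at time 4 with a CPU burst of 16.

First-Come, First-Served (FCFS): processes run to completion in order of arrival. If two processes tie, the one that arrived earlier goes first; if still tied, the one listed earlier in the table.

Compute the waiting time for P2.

Gantt: | P0 0-18 | P1 18-33 | P2 33-39 | P3 39-55 |
Completion: P0=18  P1=33  P2=39  P3=55
Waiting(P2) = turnaround − burst = 36 − 6 = 30

30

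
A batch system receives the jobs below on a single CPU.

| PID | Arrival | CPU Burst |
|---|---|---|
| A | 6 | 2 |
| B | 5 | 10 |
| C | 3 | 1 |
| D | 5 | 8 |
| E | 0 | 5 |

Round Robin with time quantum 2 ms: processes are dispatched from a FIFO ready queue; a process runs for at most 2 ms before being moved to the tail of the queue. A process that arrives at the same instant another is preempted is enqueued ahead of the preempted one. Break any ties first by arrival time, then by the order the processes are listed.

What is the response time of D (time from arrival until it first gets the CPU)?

Schedule: | E 0-4 | C 4-5 | E 5-6 | B 6-8 | D 8-10 | A 10-12 | B 12-14 | D 14-16 | B 16-18 | D 18-20 | B 20-22 | D 22-24 | B 24-26 |
Completion: A=12  B=26  C=5  D=24  E=6
Response(D) = first start − arrival = 8 − 5 = 3

3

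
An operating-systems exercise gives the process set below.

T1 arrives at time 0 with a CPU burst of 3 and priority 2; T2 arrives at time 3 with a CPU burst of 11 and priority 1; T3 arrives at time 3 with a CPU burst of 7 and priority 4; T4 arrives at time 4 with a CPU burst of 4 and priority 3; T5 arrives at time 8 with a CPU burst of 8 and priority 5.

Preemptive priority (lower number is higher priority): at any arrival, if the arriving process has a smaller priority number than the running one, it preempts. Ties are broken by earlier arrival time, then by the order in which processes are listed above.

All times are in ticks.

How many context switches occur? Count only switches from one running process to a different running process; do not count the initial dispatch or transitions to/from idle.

4

Gantt: | T1 0-3 | T2 3-14 | T4 14-18 | T3 18-25 | T5 25-33 |
Completion: T1=3  T2=14  T3=25  T4=18  T5=33
Turnaround (C−A): T1=3  T2=11  T3=22  T4=14  T5=25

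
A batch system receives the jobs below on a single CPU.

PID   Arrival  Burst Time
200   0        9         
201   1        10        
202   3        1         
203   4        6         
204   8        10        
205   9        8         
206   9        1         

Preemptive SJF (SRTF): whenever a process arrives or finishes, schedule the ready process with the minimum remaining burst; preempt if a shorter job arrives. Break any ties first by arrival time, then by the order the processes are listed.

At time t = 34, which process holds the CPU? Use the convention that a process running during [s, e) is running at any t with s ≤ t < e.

Gantt: | 200 0-3 | 202 3-4 | 200 4-10 | 206 10-11 | 203 11-17 | 205 17-25 | 201 25-35 | 204 35-45 |
Completion: 200=10  201=35  202=4  203=17  204=45  205=25  206=11
Turnaround (C−A): 200=10  201=34  202=1  203=13  204=37  205=16  206=2

201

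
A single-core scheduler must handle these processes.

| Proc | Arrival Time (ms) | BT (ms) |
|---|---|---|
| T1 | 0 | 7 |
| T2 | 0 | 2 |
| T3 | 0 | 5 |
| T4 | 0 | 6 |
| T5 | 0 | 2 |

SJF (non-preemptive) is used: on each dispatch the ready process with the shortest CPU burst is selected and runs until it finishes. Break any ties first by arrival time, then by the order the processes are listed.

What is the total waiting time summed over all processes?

30

Timeline: | T2 0-2 | T5 2-4 | T3 4-9 | T4 9-15 | T1 15-22 |
Completion: T1=22  T2=2  T3=9  T4=15  T5=4
Waiting = turnaround − burst: T1=15, T2=0, T3=4, T4=9, T5=2
Total waiting = 15 + 0 + 4 + 9 + 2 = 30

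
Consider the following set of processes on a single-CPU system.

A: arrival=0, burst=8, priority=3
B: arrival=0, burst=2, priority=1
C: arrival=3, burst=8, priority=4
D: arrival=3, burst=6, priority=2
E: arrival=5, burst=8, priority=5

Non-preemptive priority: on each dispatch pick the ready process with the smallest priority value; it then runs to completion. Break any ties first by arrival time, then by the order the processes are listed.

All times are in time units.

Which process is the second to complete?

A

Gantt: | B 0-2 | A 2-10 | D 10-16 | C 16-24 | E 24-32 |
Completion: A=10  B=2  C=24  D=16  E=32
Turnaround (C−A): A=10  B=2  C=21  D=13  E=27
Finish order: B → A → D → C → E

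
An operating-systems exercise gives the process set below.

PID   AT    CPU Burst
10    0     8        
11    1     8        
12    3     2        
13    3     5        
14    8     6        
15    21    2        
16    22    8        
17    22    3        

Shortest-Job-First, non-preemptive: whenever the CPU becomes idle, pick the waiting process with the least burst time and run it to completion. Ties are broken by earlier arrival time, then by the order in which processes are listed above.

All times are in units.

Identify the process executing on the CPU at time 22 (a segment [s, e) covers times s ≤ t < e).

15

Timeline: | 10 0-8 | 12 8-10 | 13 10-15 | 14 15-21 | 15 21-23 | 17 23-26 | 11 26-34 | 16 34-42 |
Completion: 10=8  11=34  12=10  13=15  14=21  15=23  16=42  17=26
Turnaround (C−A): 10=8  11=33  12=7  13=12  14=13  15=2  16=20  17=4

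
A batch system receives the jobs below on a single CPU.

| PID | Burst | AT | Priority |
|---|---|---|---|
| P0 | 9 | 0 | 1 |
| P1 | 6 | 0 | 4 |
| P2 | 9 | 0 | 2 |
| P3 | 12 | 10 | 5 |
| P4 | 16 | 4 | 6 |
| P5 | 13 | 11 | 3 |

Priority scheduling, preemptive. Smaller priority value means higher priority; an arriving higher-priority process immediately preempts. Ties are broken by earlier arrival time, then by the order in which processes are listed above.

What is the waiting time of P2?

9

Schedule: | P0 0-9 | P2 9-18 | P5 18-31 | P1 31-37 | P3 37-49 | P4 49-65 |
Completion: P0=9  P1=37  P2=18  P3=49  P4=65  P5=31
Waiting(P2) = turnaround − burst = 18 − 9 = 9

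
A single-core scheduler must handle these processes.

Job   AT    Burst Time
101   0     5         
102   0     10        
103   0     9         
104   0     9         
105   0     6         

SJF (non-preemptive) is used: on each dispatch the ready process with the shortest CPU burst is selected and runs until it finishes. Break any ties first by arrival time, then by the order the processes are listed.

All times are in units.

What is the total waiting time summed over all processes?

Timeline: | 101 0-5 | 105 5-11 | 103 11-20 | 104 20-29 | 102 29-39 |
Completion: 101=5  102=39  103=20  104=29  105=11
Turnaround (C−A): 101=5  102=39  103=20  104=29  105=11
Waiting = turnaround − burst: 101=0, 102=29, 103=11, 104=20, 105=5
Total waiting = 0 + 29 + 11 + 20 + 5 = 65

65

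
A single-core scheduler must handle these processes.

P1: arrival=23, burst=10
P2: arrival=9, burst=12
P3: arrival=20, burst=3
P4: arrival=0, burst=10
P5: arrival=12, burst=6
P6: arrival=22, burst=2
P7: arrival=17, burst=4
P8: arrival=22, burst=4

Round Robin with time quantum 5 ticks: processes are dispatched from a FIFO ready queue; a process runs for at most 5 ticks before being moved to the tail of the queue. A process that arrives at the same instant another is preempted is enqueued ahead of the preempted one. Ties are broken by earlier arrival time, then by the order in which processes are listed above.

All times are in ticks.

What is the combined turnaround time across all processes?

150

Schedule: | P4 0-10 | P2 10-15 | P5 15-20 | P2 20-25 | P7 25-29 | P3 29-32 | P5 32-33 | P6 33-35 | P8 35-39 | P1 39-44 | P2 44-46 | P1 46-51 |
Completion: P1=51  P2=46  P3=32  P4=10  P5=33  P6=35  P7=29  P8=39
Turnaround (C−A): P1=28  P2=37  P3=12  P4=10  P5=21  P6=13  P7=12  P8=17
Turnaround = completion − arrival: P1=28, P2=37, P3=12, P4=10, P5=21, P6=13, P7=12, P8=17
Total turnaround = 28 + 37 + 12 + 10 + 21 + 13 + 12 + 17 = 150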